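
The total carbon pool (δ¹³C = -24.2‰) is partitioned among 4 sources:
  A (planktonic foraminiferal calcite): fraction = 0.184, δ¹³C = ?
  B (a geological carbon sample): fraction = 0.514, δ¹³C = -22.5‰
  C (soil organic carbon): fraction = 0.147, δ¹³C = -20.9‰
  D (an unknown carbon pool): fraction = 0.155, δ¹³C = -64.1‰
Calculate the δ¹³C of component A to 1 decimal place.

Isotope mass balance: δ_bulk = Σ fᵢ·δᵢ.
-24.2 = 0.184×δ_A + 0.514×(-22.5) + 0.147×(-20.9) + 0.155×(-64.1)
0.184·δ_A = -24.2 − (-24.573) = 0.373
δ_A = 0.373 / 0.184 = 2.03‰

2.0‰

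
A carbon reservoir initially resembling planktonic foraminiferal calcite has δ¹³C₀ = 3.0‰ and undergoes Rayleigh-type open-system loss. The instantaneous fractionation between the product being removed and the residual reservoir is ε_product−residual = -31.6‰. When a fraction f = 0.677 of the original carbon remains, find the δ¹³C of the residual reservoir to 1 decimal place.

15.4‰

Rayleigh residual: δ_res = (δ₀ + 1000)·f^(α−1) − 1000
α = ε/1000 + 1 = 0.96840, so α − 1 = -0.03160
f^(α−1) = 0.677^(-0.03160) = 1.012403
δ_res = (3.0 + 1000) × 1.012403 − 1000 = 1015.440 − 1000 = 15.44‰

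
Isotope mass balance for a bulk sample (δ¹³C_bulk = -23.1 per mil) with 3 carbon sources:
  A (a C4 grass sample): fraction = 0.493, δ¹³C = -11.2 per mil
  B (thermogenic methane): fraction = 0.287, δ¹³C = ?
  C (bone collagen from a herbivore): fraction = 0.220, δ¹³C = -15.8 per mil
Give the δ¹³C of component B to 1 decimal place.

Isotope mass balance: δ_bulk = Σ fᵢ·δᵢ.
-23.1 = 0.493×(-11.2) + 0.287×δ_B + 0.220×(-15.8)
0.287·δ_B = -23.1 − (-8.998) = -14.102
δ_B = -14.102 / 0.287 = -49.14 per mil

-49.1 per mil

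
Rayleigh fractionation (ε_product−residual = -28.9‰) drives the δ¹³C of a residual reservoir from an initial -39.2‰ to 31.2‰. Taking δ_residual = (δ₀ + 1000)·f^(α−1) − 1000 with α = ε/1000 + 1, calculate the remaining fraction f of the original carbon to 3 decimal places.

0.087

α − 1 = ε/1000 = -0.0289
(δ_res + 1000)/(δ₀ + 1000) = (31.2 + 1000)/(-39.2 + 1000) = 1031.2/960.8 = 1.073272
f = 1.073272^(1/-0.0289) = exp(ln(1.073272)/-0.0289) = exp(0.07071/-0.0289)
f = exp(-2.4468) = 0.0866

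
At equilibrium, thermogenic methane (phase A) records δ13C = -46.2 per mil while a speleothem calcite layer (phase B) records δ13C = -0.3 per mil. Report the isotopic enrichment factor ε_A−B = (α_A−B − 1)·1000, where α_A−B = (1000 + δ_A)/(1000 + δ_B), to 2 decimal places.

α_A−B = (1000 + -46.2) / (1000 + -0.3) = 953.8 / 999.7 = 0.954086
ε_A−B = (0.954086 − 1) × 1000 = -45.914 per mil
(The approximation ε ≈ δ_A − δ_B would give -45.9 per mil.)

-45.91 per mil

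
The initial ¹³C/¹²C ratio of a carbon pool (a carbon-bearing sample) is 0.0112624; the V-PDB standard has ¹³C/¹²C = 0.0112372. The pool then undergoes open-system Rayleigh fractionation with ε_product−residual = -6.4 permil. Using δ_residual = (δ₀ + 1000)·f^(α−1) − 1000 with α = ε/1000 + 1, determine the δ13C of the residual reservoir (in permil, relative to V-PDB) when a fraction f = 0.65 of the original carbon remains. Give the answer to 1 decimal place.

δ₀ = (0.0112624/0.0112372 − 1)×1000 = (1.002243 − 1)×1000 = 2.243 permil
α − 1 = ε/1000 = -0.0064
f^(α−1) = 0.65^(-0.0064) = 1.002761
δ_res = (2.243 + 1000) × 1.002761 − 1000 = 1005.010 − 1000 = 5.01 permil

5.0 permil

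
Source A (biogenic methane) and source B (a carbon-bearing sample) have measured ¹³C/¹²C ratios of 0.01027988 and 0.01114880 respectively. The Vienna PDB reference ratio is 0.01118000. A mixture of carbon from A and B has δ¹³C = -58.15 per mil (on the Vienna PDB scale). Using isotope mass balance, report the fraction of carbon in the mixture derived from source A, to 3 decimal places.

0.712

δ_A = (0.01027988/0.01118000 − 1)×1000 = (0.919488 − 1)×1000 = -80.512 per mil
δ_B = (0.01114880/0.01118000 − 1)×1000 = (0.997209 − 1)×1000 = -2.791 per mil
f_A = (δ_mix − δ_B)/(δ_A − δ_B) = (-58.15 − (-2.791))/(-80.512 − (-2.791))
f_A = -55.359 / -77.721 = 0.7123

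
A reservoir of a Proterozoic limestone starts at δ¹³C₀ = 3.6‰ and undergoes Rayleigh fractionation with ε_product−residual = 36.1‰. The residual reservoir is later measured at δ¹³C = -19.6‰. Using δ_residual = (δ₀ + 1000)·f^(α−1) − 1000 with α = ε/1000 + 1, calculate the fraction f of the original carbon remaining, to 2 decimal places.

α − 1 = ε/1000 = 0.0361
(δ_res + 1000)/(δ₀ + 1000) = (-19.6 + 1000)/(3.6 + 1000) = 980.4/1003.6 = 0.976883
f = 0.976883^(1/0.0361) = exp(ln(0.976883)/0.0361) = exp(-0.02339/0.0361)
f = exp(-0.6479) = 0.5232

0.52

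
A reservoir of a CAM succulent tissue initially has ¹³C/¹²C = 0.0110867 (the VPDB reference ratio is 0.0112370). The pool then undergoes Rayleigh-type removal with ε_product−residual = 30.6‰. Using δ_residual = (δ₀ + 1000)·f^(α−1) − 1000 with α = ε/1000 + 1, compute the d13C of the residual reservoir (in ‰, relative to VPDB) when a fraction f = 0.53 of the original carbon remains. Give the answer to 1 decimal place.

δ₀ = (0.0110867/0.0112370 − 1)×1000 = (0.986625 − 1)×1000 = -13.375‰
α − 1 = ε/1000 = 0.0306
f^(α−1) = 0.53^(0.0306) = 0.980760
δ_res = (-13.375 + 1000) × 0.980760 − 1000 = 967.642 − 1000 = -32.36‰

-32.4‰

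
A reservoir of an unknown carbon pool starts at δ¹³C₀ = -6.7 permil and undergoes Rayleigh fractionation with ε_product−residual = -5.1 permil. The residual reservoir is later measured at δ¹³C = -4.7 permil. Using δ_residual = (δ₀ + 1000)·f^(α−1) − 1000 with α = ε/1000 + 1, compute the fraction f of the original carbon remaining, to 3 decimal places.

α − 1 = ε/1000 = -0.0051
(δ_res + 1000)/(δ₀ + 1000) = (-4.7 + 1000)/(-6.7 + 1000) = 995.3/993.3 = 1.002013
f = 1.002013^(1/-0.0051) = exp(ln(1.002013)/-0.0051) = exp(0.00201/-0.0051)
f = exp(-0.3944) = 0.6741

0.674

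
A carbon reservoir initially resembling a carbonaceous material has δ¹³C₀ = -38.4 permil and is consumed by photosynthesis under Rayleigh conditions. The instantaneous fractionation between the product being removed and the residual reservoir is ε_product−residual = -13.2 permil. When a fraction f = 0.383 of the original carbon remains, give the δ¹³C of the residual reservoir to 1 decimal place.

-26.1 permil

Rayleigh residual: δ_res = (δ₀ + 1000)·f^(α−1) − 1000
α = ε/1000 + 1 = 0.98680, so α − 1 = -0.01320
f^(α−1) = 0.383^(-0.01320) = 1.012749
δ_res = (-38.4 + 1000) × 1.012749 − 1000 = 973.859 − 1000 = -26.14 permil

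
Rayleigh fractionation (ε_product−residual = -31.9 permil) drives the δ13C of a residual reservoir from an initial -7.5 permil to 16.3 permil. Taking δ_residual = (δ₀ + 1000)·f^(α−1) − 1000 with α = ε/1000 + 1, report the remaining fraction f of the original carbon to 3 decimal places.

α − 1 = ε/1000 = -0.0319
(δ_res + 1000)/(δ₀ + 1000) = (16.3 + 1000)/(-7.5 + 1000) = 1016.3/992.5 = 1.023980
f = 1.023980^(1/-0.0319) = exp(ln(1.023980)/-0.0319) = exp(0.02370/-0.0319)
f = exp(-0.7428) = 0.4758

0.476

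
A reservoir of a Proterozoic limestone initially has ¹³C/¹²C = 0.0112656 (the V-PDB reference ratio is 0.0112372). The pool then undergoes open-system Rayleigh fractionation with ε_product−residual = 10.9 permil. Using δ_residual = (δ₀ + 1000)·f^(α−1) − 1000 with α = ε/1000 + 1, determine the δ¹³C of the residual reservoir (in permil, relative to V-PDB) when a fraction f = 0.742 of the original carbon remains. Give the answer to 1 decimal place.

δ₀ = (0.0112656/0.0112372 − 1)×1000 = (1.002527 − 1)×1000 = 2.527 permil
α − 1 = ε/1000 = 0.0109
f^(α−1) = 0.742^(0.0109) = 0.996753
δ_res = (2.527 + 1000) × 0.996753 − 1000 = 999.272 − 1000 = -0.73 permil

-0.7 permil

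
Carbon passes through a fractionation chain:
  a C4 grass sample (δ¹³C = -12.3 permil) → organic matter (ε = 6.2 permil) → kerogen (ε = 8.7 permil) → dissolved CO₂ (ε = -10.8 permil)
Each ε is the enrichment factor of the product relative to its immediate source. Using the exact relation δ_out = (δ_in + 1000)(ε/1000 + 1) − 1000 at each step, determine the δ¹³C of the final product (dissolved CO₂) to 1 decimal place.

step 1: δ = (-12.30 + 1000)·(6.2/1000 + 1) − 1000 = -6.18 permil
step 2: δ = (-6.18 + 1000)·(8.7/1000 + 1) − 1000 = 2.47 permil
step 3: δ = (2.47 + 1000)·(-10.8/1000 + 1) − 1000 = -8.36 permil

-8.4 permil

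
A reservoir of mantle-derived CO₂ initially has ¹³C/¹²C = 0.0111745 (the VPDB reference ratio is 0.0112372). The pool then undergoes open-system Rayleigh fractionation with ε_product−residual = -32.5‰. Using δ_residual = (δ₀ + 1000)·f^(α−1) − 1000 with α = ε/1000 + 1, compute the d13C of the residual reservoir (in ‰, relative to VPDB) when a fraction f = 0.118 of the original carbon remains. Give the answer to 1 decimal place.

δ₀ = (0.0111745/0.0112372 − 1)×1000 = (0.994420 − 1)×1000 = -5.580‰
α − 1 = ε/1000 = -0.0325
f^(α−1) = 0.118^(-0.0325) = 1.071924
δ_res = (-5.580 + 1000) × 1.071924 − 1000 = 1065.943 − 1000 = 65.94‰

65.9‰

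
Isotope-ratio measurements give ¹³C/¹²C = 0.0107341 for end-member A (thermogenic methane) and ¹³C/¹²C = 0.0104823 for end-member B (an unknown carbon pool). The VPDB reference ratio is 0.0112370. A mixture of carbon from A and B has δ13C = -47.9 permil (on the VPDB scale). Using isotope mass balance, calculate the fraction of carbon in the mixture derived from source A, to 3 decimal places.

δ_A = (0.0107341/0.0112370 − 1)×1000 = (0.955246 − 1)×1000 = -44.754 permil
δ_B = (0.0104823/0.0112370 − 1)×1000 = (0.932838 − 1)×1000 = -67.162 permil
f_A = (δ_mix − δ_B)/(δ_A − δ_B) = (-47.9 − (-67.162))/(-44.754 − (-67.162))
f_A = 19.262 / 22.408 = 0.8596

0.860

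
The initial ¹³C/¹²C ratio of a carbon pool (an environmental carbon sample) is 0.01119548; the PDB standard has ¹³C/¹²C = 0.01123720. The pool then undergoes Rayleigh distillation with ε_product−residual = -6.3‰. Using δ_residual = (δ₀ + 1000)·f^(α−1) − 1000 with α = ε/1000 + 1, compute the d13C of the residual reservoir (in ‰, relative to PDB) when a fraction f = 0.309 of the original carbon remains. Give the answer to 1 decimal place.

3.7‰

δ₀ = (0.01119548/0.01123720 − 1)×1000 = (0.996287 − 1)×1000 = -3.713‰
α − 1 = ε/1000 = -0.0063
f^(α−1) = 0.309^(-0.0063) = 1.007426
δ_res = (-3.713 + 1000) × 1.007426 − 1000 = 1003.686 − 1000 = 3.69‰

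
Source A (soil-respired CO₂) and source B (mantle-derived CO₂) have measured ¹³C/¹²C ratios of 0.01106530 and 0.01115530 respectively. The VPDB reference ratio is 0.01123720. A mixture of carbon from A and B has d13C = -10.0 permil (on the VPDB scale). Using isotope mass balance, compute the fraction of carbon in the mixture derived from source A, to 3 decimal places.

δ_A = (0.01106530/0.01123720 − 1)×1000 = (0.984703 − 1)×1000 = -15.297 permil
δ_B = (0.01115530/0.01123720 − 1)×1000 = (0.992712 − 1)×1000 = -7.288 permil
f_A = (δ_mix − δ_B)/(δ_A − δ_B) = (-10.0 − (-7.288))/(-15.297 − (-7.288))
f_A = -2.712 / -8.009 = 0.3386

0.339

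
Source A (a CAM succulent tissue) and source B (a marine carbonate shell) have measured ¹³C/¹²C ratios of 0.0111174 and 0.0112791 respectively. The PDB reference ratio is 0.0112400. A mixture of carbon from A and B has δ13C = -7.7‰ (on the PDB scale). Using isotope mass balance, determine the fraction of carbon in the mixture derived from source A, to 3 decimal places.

0.777

δ_A = (0.0111174/0.0112400 − 1)×1000 = (0.989093 − 1)×1000 = -10.907‰
δ_B = (0.0112791/0.0112400 − 1)×1000 = (1.003479 − 1)×1000 = 3.479‰
f_A = (δ_mix − δ_B)/(δ_A − δ_B) = (-7.7 − (3.479))/(-10.907 − (3.479))
f_A = -11.179 / -14.386 = 0.7770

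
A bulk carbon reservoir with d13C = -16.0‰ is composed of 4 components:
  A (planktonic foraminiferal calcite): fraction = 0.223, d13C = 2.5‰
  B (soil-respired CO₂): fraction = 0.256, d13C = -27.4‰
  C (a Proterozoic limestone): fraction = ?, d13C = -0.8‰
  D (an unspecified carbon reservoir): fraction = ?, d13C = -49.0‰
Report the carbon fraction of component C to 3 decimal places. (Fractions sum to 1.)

0.332

Let f_C and f_D be the unknown fractions; fractions sum to 1 so f_C + f_D = 0.521.
Mass balance: Σ fᵢ·δᵢ = δ_bulk ⇒ f_C·(-0.8) + f_D·(-49.0) = -16.0 − (-6.457) = -9.543
Substitute f_D = 0.521 − f_C:
f_C·(-0.8 − -49.0) = -9.543 − 0.521×(-49.0) = 15.986
f_C = 15.986 / 48.2 = 0.3317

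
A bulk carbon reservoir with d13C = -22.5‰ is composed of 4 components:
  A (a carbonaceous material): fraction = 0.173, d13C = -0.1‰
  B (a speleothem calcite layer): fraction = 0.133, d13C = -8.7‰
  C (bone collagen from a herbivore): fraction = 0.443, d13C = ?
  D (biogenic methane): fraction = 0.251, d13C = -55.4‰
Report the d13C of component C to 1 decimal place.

-16.7‰

Isotope mass balance: δ_bulk = Σ fᵢ·δᵢ.
-22.5 = 0.173×(-0.1) + 0.133×(-8.7) + 0.443×δ_C + 0.251×(-55.4)
0.443·δ_C = -22.5 − (-15.080) = -7.420
δ_C = -7.420 / 0.443 = -16.75‰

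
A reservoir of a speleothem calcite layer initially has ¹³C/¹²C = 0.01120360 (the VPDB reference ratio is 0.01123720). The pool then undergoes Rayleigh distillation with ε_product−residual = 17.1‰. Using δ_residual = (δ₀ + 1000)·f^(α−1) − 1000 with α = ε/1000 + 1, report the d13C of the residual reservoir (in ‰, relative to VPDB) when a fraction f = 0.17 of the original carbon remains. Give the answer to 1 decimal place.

δ₀ = (0.01120360/0.01123720 − 1)×1000 = (0.997010 − 1)×1000 = -2.990‰
α − 1 = ε/1000 = 0.0171
f^(α−1) = 0.17^(0.0171) = 0.970154
δ_res = (-2.990 + 1000) × 0.970154 − 1000 = 967.253 − 1000 = -32.75‰

-32.7‰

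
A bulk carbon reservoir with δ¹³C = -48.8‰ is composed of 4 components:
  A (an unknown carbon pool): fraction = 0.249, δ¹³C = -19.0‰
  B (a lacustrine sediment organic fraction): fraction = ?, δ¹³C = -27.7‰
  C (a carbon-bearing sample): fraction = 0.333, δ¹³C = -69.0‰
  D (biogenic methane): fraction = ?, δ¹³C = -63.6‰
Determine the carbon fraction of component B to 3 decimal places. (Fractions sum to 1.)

0.153

Let f_B and f_D be the unknown fractions; fractions sum to 1 so f_B + f_D = 0.418.
Mass balance: Σ fᵢ·δᵢ = δ_bulk ⇒ f_B·(-27.7) + f_D·(-63.6) = -48.8 − (-27.708) = -21.092
Substitute f_D = 0.418 − f_B:
f_B·(-27.7 − -63.6) = -21.092 − 0.418×(-63.6) = 5.493
f_B = 5.493 / 35.9 = 0.1530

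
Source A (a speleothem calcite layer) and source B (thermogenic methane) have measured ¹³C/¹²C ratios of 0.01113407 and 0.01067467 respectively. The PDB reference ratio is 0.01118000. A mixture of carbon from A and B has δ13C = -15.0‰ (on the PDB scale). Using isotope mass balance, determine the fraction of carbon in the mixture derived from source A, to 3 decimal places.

δ_A = (0.01113407/0.01118000 − 1)×1000 = (0.995892 − 1)×1000 = -4.108‰
δ_B = (0.01067467/0.01118000 − 1)×1000 = (0.954801 − 1)×1000 = -45.199‰
f_A = (δ_mix − δ_B)/(δ_A − δ_B) = (-15.0 − (-45.199))/(-4.108 − (-45.199))
f_A = 30.199 / 41.091 = 0.7349

0.735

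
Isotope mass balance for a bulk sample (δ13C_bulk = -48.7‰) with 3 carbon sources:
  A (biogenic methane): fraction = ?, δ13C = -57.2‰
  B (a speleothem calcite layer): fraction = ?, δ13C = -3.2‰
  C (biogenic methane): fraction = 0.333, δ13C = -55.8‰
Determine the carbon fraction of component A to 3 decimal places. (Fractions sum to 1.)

0.518

Let f_A and f_B be the unknown fractions; fractions sum to 1 so f_A + f_B = 0.667.
Mass balance: Σ fᵢ·δᵢ = δ_bulk ⇒ f_A·(-57.2) + f_B·(-3.2) = -48.7 − (-18.581) = -30.119
Substitute f_B = 0.667 − f_A:
f_A·(-57.2 − -3.2) = -30.119 − 0.667×(-3.2) = -27.984
f_A = -27.984 / -54.0 = 0.5182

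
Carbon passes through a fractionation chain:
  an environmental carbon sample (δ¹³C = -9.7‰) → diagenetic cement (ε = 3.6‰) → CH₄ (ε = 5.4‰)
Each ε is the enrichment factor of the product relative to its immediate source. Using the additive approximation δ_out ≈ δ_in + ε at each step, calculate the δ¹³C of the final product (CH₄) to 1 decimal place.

-0.7‰

step 1: δ ≈ -9.7 + (3.6) = -6.1‰
step 2: δ ≈ -6.1 + (5.4) = -0.7‰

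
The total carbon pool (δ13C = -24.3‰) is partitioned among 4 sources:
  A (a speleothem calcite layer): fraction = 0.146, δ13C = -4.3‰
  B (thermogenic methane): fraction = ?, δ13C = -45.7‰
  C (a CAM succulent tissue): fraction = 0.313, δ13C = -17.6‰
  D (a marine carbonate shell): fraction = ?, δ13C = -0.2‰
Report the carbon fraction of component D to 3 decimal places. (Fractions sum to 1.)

Let f_D and f_B be the unknown fractions; fractions sum to 1 so f_D + f_B = 0.541.
Mass balance: Σ fᵢ·δᵢ = δ_bulk ⇒ f_D·(-0.2) + f_B·(-45.7) = -24.3 − (-6.137) = -18.163
Substitute f_B = 0.541 − f_D:
f_D·(-0.2 − -45.7) = -18.163 − 0.541×(-45.7) = 6.560
f_D = 6.560 / 45.5 = 0.1442

0.144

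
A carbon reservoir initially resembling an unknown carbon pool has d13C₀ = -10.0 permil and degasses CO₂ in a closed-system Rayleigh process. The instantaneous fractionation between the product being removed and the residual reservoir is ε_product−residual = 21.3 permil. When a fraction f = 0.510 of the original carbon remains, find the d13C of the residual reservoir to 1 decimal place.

-24.1 permil

Rayleigh residual: δ_res = (δ₀ + 1000)·f^(α−1) − 1000
α = ε/1000 + 1 = 1.02130, so α − 1 = 0.02130
f^(α−1) = 0.510^(0.02130) = 0.985760
δ_res = (-10.0 + 1000) × 0.985760 − 1000 = 975.903 − 1000 = -24.10 permil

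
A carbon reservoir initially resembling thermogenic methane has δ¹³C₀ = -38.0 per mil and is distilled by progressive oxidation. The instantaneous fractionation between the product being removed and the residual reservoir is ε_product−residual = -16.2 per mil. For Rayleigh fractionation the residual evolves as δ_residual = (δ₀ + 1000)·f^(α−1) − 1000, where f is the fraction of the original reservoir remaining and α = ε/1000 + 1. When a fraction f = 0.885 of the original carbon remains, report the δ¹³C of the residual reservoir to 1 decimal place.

Rayleigh residual: δ_res = (δ₀ + 1000)·f^(α−1) − 1000
α = ε/1000 + 1 = 0.98380, so α − 1 = -0.01620
f^(α−1) = 0.885^(-0.01620) = 1.001981
δ_res = (-38.0 + 1000) × 1.001981 − 1000 = 963.906 − 1000 = -36.09 per mil

-36.1 per mil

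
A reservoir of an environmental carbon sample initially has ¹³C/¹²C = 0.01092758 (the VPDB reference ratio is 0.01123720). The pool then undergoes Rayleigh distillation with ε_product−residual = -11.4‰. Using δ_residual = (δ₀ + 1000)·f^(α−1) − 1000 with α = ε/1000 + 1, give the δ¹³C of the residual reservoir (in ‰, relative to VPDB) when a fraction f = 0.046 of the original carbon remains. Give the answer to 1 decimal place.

7.2‰

δ₀ = (0.01092758/0.01123720 − 1)×1000 = (0.972447 − 1)×1000 = -27.553‰
α − 1 = ε/1000 = -0.0114
f^(α−1) = 0.046^(-0.0114) = 1.035725
δ_res = (-27.553 + 1000) × 1.035725 − 1000 = 1007.188 − 1000 = 7.19‰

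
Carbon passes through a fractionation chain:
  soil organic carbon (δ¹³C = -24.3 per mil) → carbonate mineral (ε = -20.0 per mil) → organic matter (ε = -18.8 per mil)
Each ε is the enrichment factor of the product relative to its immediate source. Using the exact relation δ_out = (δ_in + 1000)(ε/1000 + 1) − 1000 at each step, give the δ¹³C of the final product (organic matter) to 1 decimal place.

step 1: δ = (-24.30 + 1000)·(-20.0/1000 + 1) − 1000 = -43.81 per mil
step 2: δ = (-43.81 + 1000)·(-18.8/1000 + 1) − 1000 = -61.79 per mil

-61.8 per mil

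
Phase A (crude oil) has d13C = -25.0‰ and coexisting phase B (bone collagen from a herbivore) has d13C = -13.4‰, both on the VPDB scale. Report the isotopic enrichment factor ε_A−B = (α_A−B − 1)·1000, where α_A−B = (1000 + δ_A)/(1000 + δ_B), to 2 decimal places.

-11.76‰

α_A−B = (1000 + -25.0) / (1000 + -13.4) = 975.0 / 986.6 = 0.988242
ε_A−B = (0.988242 − 1) × 1000 = -11.758‰
(The approximation ε ≈ δ_A − δ_B would give -11.6‰.)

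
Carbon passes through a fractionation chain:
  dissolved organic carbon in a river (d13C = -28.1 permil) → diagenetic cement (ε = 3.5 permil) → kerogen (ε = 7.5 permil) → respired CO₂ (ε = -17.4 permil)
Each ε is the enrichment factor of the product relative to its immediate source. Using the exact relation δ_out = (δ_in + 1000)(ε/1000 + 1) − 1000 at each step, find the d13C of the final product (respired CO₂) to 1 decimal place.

step 1: δ = (-28.10 + 1000)·(3.5/1000 + 1) − 1000 = -24.70 permil
step 2: δ = (-24.70 + 1000)·(7.5/1000 + 1) − 1000 = -17.38 permil
step 3: δ = (-17.38 + 1000)·(-17.4/1000 + 1) − 1000 = -34.48 permil

-34.5 permil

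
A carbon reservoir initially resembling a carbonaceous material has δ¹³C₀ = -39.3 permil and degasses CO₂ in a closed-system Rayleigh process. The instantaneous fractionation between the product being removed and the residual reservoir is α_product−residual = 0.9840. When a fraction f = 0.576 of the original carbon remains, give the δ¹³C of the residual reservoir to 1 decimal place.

Rayleigh residual: δ_res = (δ₀ + 1000)·f^(α−1) − 1000
α − 1 = -0.01600
f^(α−1) = 0.576^(-0.01600) = 1.008865
δ_res = (-39.3 + 1000) × 1.008865 − 1000 = 969.217 − 1000 = -30.78 permil

-30.8 permil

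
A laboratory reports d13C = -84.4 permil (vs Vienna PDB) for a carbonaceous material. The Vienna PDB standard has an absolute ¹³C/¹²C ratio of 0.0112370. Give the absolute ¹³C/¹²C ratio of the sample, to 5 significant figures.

0.010289

R_sample = R_standard × (d13C/1000 + 1)
R_sample = 0.0112370 × (-84.4/1000 + 1) = 0.0112370 × 0.915600
R_sample = 0.0102886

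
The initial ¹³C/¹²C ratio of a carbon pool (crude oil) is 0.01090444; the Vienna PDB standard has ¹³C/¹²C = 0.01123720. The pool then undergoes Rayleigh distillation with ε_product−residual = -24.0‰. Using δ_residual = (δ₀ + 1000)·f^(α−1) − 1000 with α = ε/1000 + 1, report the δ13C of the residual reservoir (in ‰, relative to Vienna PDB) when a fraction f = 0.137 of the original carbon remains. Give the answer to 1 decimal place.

δ₀ = (0.01090444/0.01123720 − 1)×1000 = (0.970388 − 1)×1000 = -29.612‰
α − 1 = ε/1000 = -0.0240
f^(α−1) = 0.137^(-0.0240) = 1.048863
δ_res = (-29.612 + 1000) × 1.048863 − 1000 = 1017.804 − 1000 = 17.80‰

17.8‰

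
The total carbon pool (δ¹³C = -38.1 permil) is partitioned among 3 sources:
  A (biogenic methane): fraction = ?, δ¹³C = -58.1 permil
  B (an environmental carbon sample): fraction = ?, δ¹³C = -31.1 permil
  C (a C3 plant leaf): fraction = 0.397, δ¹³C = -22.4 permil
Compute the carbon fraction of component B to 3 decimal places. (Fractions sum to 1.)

Let f_B and f_A be the unknown fractions; fractions sum to 1 so f_B + f_A = 0.603.
Mass balance: Σ fᵢ·δᵢ = δ_bulk ⇒ f_B·(-31.1) + f_A·(-58.1) = -38.1 − (-8.893) = -29.207
Substitute f_A = 0.603 − f_B:
f_B·(-31.1 − -58.1) = -29.207 − 0.603×(-58.1) = 5.827
f_B = 5.827 / 27.0 = 0.2158

0.216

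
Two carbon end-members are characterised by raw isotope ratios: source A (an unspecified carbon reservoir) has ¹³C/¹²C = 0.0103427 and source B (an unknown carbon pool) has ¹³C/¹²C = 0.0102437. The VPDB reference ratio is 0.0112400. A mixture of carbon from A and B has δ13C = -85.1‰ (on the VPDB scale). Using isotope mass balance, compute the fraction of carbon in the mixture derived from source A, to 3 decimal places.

δ_A = (0.0103427/0.0112400 − 1)×1000 = (0.920169 − 1)×1000 = -79.831‰
δ_B = (0.0102437/0.0112400 − 1)×1000 = (0.911361 − 1)×1000 = -88.639‰
f_A = (δ_mix − δ_B)/(δ_A − δ_B) = (-85.1 − (-88.639))/(-79.831 − (-88.639))
f_A = 3.539 / 8.808 = 0.4018

0.402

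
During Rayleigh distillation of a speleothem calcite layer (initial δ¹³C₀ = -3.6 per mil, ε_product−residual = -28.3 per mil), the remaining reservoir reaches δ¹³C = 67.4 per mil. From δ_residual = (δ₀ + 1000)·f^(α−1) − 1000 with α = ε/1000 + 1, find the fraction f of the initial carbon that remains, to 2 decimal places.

0.09

α − 1 = ε/1000 = -0.0283
(δ_res + 1000)/(δ₀ + 1000) = (67.4 + 1000)/(-3.6 + 1000) = 1067.4/996.4 = 1.071257
f = 1.071257^(1/-0.0283) = exp(ln(1.071257)/-0.0283) = exp(0.06883/-0.0283)
f = exp(-2.4322) = 0.0878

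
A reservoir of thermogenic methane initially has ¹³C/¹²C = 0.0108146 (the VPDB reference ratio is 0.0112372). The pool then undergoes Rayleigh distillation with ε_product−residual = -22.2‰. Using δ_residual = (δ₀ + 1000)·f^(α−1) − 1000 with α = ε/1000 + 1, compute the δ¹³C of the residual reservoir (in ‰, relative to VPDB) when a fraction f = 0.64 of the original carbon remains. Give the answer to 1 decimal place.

δ₀ = (0.0108146/0.0112372 − 1)×1000 = (0.962393 − 1)×1000 = -37.607‰
α − 1 = ε/1000 = -0.0222
f^(α−1) = 0.64^(-0.0222) = 1.009957
δ_res = (-37.607 + 1000) × 1.009957 − 1000 = 971.975 − 1000 = -28.02‰

-28.0‰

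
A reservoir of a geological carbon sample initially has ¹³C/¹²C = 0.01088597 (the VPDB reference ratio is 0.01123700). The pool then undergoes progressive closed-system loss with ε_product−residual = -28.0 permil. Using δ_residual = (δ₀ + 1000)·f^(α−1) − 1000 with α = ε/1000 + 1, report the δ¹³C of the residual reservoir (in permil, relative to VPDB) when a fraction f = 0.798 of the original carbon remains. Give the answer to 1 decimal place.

-25.1 permil

δ₀ = (0.01088597/0.01123700 − 1)×1000 = (0.968761 − 1)×1000 = -31.239 permil
α − 1 = ε/1000 = -0.0280
f^(α−1) = 0.798^(-0.0280) = 1.006338
δ_res = (-31.239 + 1000) × 1.006338 − 1000 = 974.901 − 1000 = -25.10 permil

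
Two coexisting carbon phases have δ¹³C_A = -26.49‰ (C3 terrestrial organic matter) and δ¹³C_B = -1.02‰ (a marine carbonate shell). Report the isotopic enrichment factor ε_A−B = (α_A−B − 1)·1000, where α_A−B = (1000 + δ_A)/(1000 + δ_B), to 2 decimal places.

-25.50‰

α_A−B = (1000 + -26.49) / (1000 + -1.02) = 973.51 / 998.98 = 0.974504
ε_A−B = (0.974504 − 1) × 1000 = -25.496‰
(The approximation ε ≈ δ_A − δ_B would give -25.47‰.)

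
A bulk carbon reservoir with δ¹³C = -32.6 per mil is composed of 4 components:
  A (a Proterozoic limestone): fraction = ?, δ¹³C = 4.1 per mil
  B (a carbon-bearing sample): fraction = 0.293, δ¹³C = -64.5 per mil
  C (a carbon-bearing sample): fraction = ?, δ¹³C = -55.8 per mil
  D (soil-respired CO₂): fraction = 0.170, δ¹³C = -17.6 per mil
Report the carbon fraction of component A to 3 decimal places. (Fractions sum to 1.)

0.321

Let f_A and f_C be the unknown fractions; fractions sum to 1 so f_A + f_C = 0.537.
Mass balance: Σ fᵢ·δᵢ = δ_bulk ⇒ f_A·(4.1) + f_C·(-55.8) = -32.6 − (-21.890) = -10.710
Substitute f_C = 0.537 − f_A:
f_A·(4.1 − -55.8) = -10.710 − 0.537×(-55.8) = 19.255
f_A = 19.255 / 59.9 = 0.3215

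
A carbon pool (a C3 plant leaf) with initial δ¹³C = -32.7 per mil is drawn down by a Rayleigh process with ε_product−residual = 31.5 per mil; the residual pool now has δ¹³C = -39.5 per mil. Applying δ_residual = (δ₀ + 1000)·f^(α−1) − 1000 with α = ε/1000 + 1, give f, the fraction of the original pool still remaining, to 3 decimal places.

α − 1 = ε/1000 = 0.0315
(δ_res + 1000)/(δ₀ + 1000) = (-39.5 + 1000)/(-32.7 + 1000) = 960.5/967.3 = 0.992970
f = 0.992970^(1/0.0315) = exp(ln(0.992970)/0.0315) = exp(-0.00705/0.0315)
f = exp(-0.2240) = 0.7993

0.799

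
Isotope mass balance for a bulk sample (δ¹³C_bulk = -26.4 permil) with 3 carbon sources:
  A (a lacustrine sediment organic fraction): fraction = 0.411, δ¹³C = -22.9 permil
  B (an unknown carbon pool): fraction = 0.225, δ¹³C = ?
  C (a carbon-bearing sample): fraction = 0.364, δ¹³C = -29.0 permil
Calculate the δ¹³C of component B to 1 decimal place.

-28.6 permil

Isotope mass balance: δ_bulk = Σ fᵢ·δᵢ.
-26.4 = 0.411×(-22.9) + 0.225×δ_B + 0.364×(-29.0)
0.225·δ_B = -26.4 − (-19.968) = -6.432
δ_B = -6.432 / 0.225 = -28.59 permil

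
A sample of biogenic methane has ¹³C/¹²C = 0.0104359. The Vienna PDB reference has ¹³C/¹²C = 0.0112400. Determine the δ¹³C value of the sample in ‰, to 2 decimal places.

δ¹³C = (R_sample / R_standard − 1) × 1000
R_sample / R_standard = 0.0104359 / 0.0112400 = 0.928461
δ¹³C = (0.928461 − 1) × 1000 = -71.539‰

-71.54‰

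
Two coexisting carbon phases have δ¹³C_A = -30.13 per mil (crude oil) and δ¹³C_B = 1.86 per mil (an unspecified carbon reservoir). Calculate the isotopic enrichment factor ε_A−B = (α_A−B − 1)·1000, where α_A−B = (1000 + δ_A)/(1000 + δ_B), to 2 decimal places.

α_A−B = (1000 + -30.13) / (1000 + 1.86) = 969.87 / 1001.86 = 0.968069
ε_A−B = (0.968069 − 1) × 1000 = -31.931 per mil
(The approximation ε ≈ δ_A − δ_B would give -31.99 per mil.)

-31.93 per mil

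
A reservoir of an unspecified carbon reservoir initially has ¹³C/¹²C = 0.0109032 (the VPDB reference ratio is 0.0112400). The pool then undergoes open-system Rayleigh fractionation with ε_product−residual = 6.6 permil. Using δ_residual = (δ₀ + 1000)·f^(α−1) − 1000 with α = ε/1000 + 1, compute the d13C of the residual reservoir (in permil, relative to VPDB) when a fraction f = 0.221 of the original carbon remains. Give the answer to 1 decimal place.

-39.6 permil

δ₀ = (0.0109032/0.0112400 − 1)×1000 = (0.970036 − 1)×1000 = -29.964 permil
α − 1 = ε/1000 = 0.0066
f^(α−1) = 0.221^(0.0066) = 0.990086
δ_res = (-29.964 + 1000) × 0.990086 − 1000 = 960.419 − 1000 = -39.58 permil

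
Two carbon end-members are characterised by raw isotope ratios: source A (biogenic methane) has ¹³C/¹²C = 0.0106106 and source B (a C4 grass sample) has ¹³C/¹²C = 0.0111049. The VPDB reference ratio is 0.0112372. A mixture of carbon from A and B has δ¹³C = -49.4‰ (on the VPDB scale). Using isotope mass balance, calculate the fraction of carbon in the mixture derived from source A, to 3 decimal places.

0.855

δ_A = (0.0106106/0.0112372 − 1)×1000 = (0.944239 − 1)×1000 = -55.761‰
δ_B = (0.0111049/0.0112372 − 1)×1000 = (0.988227 − 1)×1000 = -11.773‰
f_A = (δ_mix − δ_B)/(δ_A − δ_B) = (-49.4 − (-11.773))/(-55.761 − (-11.773))
f_A = -37.627 / -43.988 = 0.8554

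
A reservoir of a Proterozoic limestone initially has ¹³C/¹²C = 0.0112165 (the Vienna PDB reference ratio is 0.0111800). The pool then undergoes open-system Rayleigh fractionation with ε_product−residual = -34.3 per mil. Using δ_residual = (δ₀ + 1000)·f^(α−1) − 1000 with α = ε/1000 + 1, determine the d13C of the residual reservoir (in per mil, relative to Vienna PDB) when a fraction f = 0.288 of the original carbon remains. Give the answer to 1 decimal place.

δ₀ = (0.0112165/0.0111800 − 1)×1000 = (1.003265 − 1)×1000 = 3.265 per mil
α − 1 = ε/1000 = -0.0343
f^(α−1) = 0.288^(-0.0343) = 1.043621
δ_res = (3.265 + 1000) × 1.043621 − 1000 = 1047.028 − 1000 = 47.03 per mil

47.0 per mil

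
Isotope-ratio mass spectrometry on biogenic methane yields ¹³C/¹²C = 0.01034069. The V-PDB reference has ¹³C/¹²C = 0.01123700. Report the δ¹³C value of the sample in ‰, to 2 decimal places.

-79.76‰

δ¹³C = (R_sample / R_standard − 1) × 1000
R_sample / R_standard = 0.01034069 / 0.01123700 = 0.920236
δ¹³C = (0.920236 − 1) × 1000 = -79.764‰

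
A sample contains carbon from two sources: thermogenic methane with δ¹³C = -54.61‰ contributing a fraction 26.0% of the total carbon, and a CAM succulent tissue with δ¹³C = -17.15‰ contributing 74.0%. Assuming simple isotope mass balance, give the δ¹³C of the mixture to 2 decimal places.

-26.89‰

δ_mix = f_A·δ_A + f_B·δ_B
δ_mix = 0.260 × (-54.61) + 0.740 × (-17.15)
δ_mix = -14.199 + -12.691 = -26.890‰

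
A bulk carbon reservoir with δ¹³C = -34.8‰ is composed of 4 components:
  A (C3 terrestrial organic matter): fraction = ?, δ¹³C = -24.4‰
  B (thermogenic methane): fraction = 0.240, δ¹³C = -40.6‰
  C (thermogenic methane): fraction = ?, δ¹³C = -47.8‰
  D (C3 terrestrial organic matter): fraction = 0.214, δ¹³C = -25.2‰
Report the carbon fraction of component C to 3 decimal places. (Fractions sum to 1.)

Let f_C and f_A be the unknown fractions; fractions sum to 1 so f_C + f_A = 0.546.
Mass balance: Σ fᵢ·δᵢ = δ_bulk ⇒ f_C·(-47.8) + f_A·(-24.4) = -34.8 − (-15.137) = -19.663
Substitute f_A = 0.546 − f_C:
f_C·(-47.8 − -24.4) = -19.663 − 0.546×(-24.4) = -6.341
f_C = -6.341 / -23.4 = 0.2710

0.271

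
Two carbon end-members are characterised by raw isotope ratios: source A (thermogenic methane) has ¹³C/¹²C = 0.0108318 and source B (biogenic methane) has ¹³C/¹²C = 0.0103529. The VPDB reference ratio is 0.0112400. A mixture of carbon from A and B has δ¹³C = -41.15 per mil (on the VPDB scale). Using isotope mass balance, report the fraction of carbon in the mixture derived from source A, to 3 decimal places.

0.887

δ_A = (0.0108318/0.0112400 − 1)×1000 = (0.963683 − 1)×1000 = -36.317 per mil
δ_B = (0.0103529/0.0112400 − 1)×1000 = (0.921077 − 1)×1000 = -78.923 per mil
f_A = (δ_mix − δ_B)/(δ_A − δ_B) = (-41.15 − (-78.923))/(-36.317 − (-78.923))
f_A = 37.773 / 42.607 = 0.8866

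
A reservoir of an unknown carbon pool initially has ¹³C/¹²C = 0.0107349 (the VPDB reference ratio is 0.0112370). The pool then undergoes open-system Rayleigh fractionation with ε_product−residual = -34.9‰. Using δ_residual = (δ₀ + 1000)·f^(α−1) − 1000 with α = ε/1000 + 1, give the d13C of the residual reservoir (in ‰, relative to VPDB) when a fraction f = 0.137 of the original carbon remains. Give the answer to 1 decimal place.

δ₀ = (0.0107349/0.0112370 − 1)×1000 = (0.955317 − 1)×1000 = -44.683‰
α − 1 = ε/1000 = -0.0349
f^(α−1) = 0.137^(-0.0349) = 1.071836
δ_res = (-44.683 + 1000) × 1.071836 − 1000 = 1023.944 − 1000 = 23.94‰

23.9‰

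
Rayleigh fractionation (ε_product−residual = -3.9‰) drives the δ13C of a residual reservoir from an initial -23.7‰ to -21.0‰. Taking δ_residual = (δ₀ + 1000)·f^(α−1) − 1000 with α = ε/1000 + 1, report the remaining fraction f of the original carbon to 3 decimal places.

α − 1 = ε/1000 = -0.0039
(δ_res + 1000)/(δ₀ + 1000) = (-21.0 + 1000)/(-23.7 + 1000) = 979.0/976.3 = 1.002766
f = 1.002766^(1/-0.0039) = exp(ln(1.002766)/-0.0039) = exp(0.00276/-0.0039)
f = exp(-0.7081) = 0.4926

0.493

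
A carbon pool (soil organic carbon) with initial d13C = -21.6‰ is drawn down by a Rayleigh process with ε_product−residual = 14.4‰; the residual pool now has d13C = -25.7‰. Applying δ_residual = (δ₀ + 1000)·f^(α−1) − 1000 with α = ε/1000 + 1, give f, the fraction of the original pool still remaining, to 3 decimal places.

α − 1 = ε/1000 = 0.0144
(δ_res + 1000)/(δ₀ + 1000) = (-25.7 + 1000)/(-21.6 + 1000) = 974.3/978.4 = 0.995809
f = 0.995809^(1/0.0144) = exp(ln(0.995809)/0.0144) = exp(-0.00420/0.0144)
f = exp(-0.2916) = 0.7471

0.747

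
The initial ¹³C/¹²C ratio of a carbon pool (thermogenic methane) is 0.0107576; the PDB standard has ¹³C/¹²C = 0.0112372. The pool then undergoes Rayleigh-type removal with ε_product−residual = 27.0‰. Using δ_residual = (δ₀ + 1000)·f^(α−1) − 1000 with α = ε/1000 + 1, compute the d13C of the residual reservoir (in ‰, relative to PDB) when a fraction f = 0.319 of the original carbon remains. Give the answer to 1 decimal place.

δ₀ = (0.0107576/0.0112372 − 1)×1000 = (0.957320 − 1)×1000 = -42.680‰
α − 1 = ε/1000 = 0.0270
f^(α−1) = 0.319^(0.0270) = 0.969622
δ_res = (-42.680 + 1000) × 0.969622 − 1000 = 928.239 − 1000 = -71.76‰

-71.8‰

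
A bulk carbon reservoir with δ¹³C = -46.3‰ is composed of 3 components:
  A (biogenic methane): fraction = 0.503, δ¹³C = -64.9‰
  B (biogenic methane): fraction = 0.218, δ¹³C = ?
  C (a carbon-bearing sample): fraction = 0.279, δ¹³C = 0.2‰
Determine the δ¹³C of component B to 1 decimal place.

-62.9‰

Isotope mass balance: δ_bulk = Σ fᵢ·δᵢ.
-46.3 = 0.503×(-64.9) + 0.218×δ_B + 0.279×(0.2)
0.218·δ_B = -46.3 − (-32.589) = -13.711
δ_B = -13.711 / 0.218 = -62.89‰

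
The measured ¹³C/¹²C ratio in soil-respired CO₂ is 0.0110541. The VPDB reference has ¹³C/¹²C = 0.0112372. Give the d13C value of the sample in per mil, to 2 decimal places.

-16.29 per mil

d13C = (R_sample / R_standard − 1) × 1000
R_sample / R_standard = 0.0110541 / 0.0112372 = 0.983706
d13C = (0.983706 − 1) × 1000 = -16.294 per mil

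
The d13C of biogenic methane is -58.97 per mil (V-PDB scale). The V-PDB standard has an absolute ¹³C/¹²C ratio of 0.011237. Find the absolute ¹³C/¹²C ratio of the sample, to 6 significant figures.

0.0105744

R_sample = R_standard × (d13C/1000 + 1)
R_sample = 0.011237 × (-58.97/1000 + 1) = 0.011237 × 0.941030
R_sample = 0.0105744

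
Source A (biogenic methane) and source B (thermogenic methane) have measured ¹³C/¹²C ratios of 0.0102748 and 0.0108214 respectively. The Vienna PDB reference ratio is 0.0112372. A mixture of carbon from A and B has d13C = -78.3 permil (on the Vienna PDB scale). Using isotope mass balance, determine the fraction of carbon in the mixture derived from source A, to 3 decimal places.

0.849

δ_A = (0.0102748/0.0112372 − 1)×1000 = (0.914356 − 1)×1000 = -85.644 permil
δ_B = (0.0108214/0.0112372 − 1)×1000 = (0.962998 − 1)×1000 = -37.002 permil
f_A = (δ_mix − δ_B)/(δ_A − δ_B) = (-78.3 − (-37.002))/(-85.644 − (-37.002))
f_A = -41.298 / -48.642 = 0.8490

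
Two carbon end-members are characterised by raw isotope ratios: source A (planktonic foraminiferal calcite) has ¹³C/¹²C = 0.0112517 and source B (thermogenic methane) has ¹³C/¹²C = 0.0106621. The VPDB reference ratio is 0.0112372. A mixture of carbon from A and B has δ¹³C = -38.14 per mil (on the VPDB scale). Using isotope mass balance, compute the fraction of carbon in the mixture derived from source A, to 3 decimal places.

δ_A = (0.0112517/0.0112372 − 1)×1000 = (1.001290 − 1)×1000 = 1.290 per mil
δ_B = (0.0106621/0.0112372 − 1)×1000 = (0.948822 − 1)×1000 = -51.178 per mil
f_A = (δ_mix − δ_B)/(δ_A − δ_B) = (-38.14 − (-51.178))/(1.290 − (-51.178))
f_A = 13.038 / 52.469 = 0.2485

0.248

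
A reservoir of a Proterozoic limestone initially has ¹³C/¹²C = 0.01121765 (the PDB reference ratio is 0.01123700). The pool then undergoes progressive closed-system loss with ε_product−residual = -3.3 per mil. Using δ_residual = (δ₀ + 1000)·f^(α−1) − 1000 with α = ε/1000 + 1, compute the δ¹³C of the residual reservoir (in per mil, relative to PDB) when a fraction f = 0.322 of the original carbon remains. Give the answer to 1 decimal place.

2.0 per mil

δ₀ = (0.01121765/0.01123700 − 1)×1000 = (0.998278 − 1)×1000 = -1.722 per mil
α − 1 = ε/1000 = -0.0033
f^(α−1) = 0.322^(-0.0033) = 1.003747
δ_res = (-1.722 + 1000) × 1.003747 − 1000 = 1002.018 − 1000 = 2.02 per mil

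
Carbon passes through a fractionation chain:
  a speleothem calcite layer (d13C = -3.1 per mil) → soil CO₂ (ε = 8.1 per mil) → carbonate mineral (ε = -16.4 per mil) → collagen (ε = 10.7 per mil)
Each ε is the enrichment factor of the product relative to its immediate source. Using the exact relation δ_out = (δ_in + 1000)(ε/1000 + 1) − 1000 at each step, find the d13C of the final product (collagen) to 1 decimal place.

-0.9 per mil

step 1: δ = (-3.10 + 1000)·(8.1/1000 + 1) − 1000 = 4.97 per mil
step 2: δ = (4.97 + 1000)·(-16.4/1000 + 1) − 1000 = -11.51 per mil
step 3: δ = (-11.51 + 1000)·(10.7/1000 + 1) − 1000 = -0.93 per mil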